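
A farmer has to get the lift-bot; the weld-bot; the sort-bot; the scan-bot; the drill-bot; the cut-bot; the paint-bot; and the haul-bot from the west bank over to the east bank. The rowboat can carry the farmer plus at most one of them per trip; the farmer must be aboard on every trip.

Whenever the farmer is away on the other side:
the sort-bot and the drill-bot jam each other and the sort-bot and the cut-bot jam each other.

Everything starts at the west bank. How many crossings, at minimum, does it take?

Counting alone: the farmer can take at most 1 across per trip to the east bank, so moving all 8 needs at least 8 loaded trips out, with a return between consecutive ones — at least 15 crossings.
The safety rule pushes this higher. Following every safe sequence of crossings, the most of the 8 that can be at the east bank as the rowboat arrives there on crossing 15 is 7 — never all 8.
So no plan with fewer than 17 crossings exists, and this one achieves 17:
1. Farmer goes to the east bank with the sort-bot.  [the west bank: the cut-bot, the drill-bot, the haul-bot, the lift-bot, the paint-bot, the scan-bot, the weld-bot | the east bank: the sort-bot]
2. Farmer goes back to the west bank alone.  [the west bank: the cut-bot, the drill-bot, the haul-bot, the lift-bot, the paint-bot, the scan-bot, the weld-bot | the east bank: the sort-bot]
3. Farmer goes to the east bank with the lift-bot.  [the west bank: the cut-bot, the drill-bot, the haul-bot, the paint-bot, the scan-bot, the weld-bot | the east bank: the lift-bot, the sort-bot]
4. Farmer goes back to the west bank alone.  [the west bank: the cut-bot, the drill-bot, the haul-bot, the paint-bot, the scan-bot, the weld-bot | the east bank: the lift-bot, the sort-bot]
5. Farmer goes to the east bank with the weld-bot.  [the west bank: the cut-bot, the drill-bot, the haul-bot, the paint-bot, the scan-bot | the east bank: the lift-bot, the sort-bot, the weld-bot]
6. Farmer goes back to the west bank alone.  [the west bank: the cut-bot, the drill-bot, the haul-bot, the paint-bot, the scan-bot | the east bank: the lift-bot, the sort-bot, the weld-bot]
7. Farmer goes to the east bank with the scan-bot.  [the west bank: the cut-bot, the drill-bot, the haul-bot, the paint-bot | the east bank: the lift-bot, the scan-bot, the sort-bot, the weld-bot]
8. Farmer goes back to the west bank alone.  [the west bank: the cut-bot, the drill-bot, the haul-bot, the paint-bot | the east bank: the lift-bot, the scan-bot, the sort-bot, the weld-bot]
9. Farmer goes to the east bank with the drill-bot.  [the west bank: the cut-bot, the haul-bot, the paint-bot | the east bank: the drill-bot, the lift-bot, the scan-bot, the sort-bot, the weld-bot]
10. Farmer goes back to the west bank with the sort-bot.  [the west bank: the cut-bot, the haul-bot, the paint-bot, the sort-bot | the east bank: the drill-bot, the lift-bot, the scan-bot, the weld-bot]
11. Farmer goes to the east bank with the cut-bot.  [the west bank: the haul-bot, the paint-bot, the sort-bot | the east bank: the cut-bot, the drill-bot, the lift-bot, the scan-bot, the weld-bot]
12. Farmer goes back to the west bank alone.  [the west bank: the haul-bot, the paint-bot, the sort-bot | the east bank: the cut-bot, the drill-bot, the lift-bot, the scan-bot, the weld-bot]
13. Farmer goes to the east bank with the paint-bot.  [the west bank: the haul-bot, the sort-bot | the east bank: the cut-bot, the drill-bot, the lift-bot, the paint-bot, the scan-bot, the weld-bot]
14. Farmer goes back to the west bank alone.  [the west bank: the haul-bot, the sort-bot | the east bank: the cut-bot, the drill-bot, the lift-bot, the paint-bot, the scan-bot, the weld-bot]
15. Farmer goes to the east bank with the haul-bot.  [the west bank: the sort-bot | the east bank: the cut-bot, the drill-bot, the haul-bot, the lift-bot, the paint-bot, the scan-bot, the weld-bot]
16. Farmer goes back to the west bank alone.  [the west bank: the sort-bot | the east bank: the cut-bot, the drill-bot, the haul-bot, the lift-bot, the paint-bot, the scan-bot, the weld-bot]
17. Farmer goes to the east bank with the sort-bot.  [the west bank: — | the east bank: the cut-bot, the drill-bot, the haul-bot, the lift-bot, the paint-bot, the scan-bot, the sort-bot, the weld-bot]

17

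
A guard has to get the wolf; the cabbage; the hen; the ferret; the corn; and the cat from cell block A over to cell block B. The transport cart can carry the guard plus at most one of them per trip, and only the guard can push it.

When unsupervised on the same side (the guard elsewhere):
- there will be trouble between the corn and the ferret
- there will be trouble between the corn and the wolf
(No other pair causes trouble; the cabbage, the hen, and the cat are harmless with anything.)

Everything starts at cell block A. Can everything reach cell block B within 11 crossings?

No

Counting alone: the guard can take at most 1 across per trip to cell block B, so moving all 6 needs at least 6 loaded trips out, with a return between consecutive ones — at least 11 crossings.
The safety rule pushes this higher. Following every safe sequence of crossings, the most of the 6 that can be at cell block B as the transport cart arrives there on crossing 11 is 5 — never all 6.
So the move cannot be finished within 11 crossings. (The shortest complete plan takes 13:)
1. Guard goes to cell block B with the corn.  [cell block A: the cabbage, the cat, the ferret, the hen, the wolf | cell block B: the corn]
2. Guard goes back to cell block A alone.  [cell block A: the cabbage, the cat, the ferret, the hen, the wolf | cell block B: the corn]
3. Guard goes to cell block B with the wolf.  [cell block A: the cabbage, the cat, the ferret, the hen | cell block B: the corn, the wolf]
4. Guard goes back to cell block A with the corn.  [cell block A: the cabbage, the cat, the corn, the ferret, the hen | cell block B: the wolf]
5. Guard goes to cell block B with the ferret.  [cell block A: the cabbage, the cat, the corn, the hen | cell block B: the ferret, the wolf]
6. Guard goes back to cell block A alone.  [cell block A: the cabbage, the cat, the corn, the hen | cell block B: the ferret, the wolf]
7. Guard goes to cell block B with the cabbage.  [cell block A: the cat, the corn, the hen | cell block B: the cabbage, the ferret, the wolf]
8. Guard goes back to cell block A alone.  [cell block A: the cat, the corn, the hen | cell block B: the cabbage, the ferret, the wolf]
9. Guard goes to cell block B with the hen.  [cell block A: the cat, the corn | cell block B: the cabbage, the ferret, the hen, the wolf]
10. Guard goes back to cell block A alone.  [cell block A: the cat, the corn | cell block B: the cabbage, the ferret, the hen, the wolf]
11. Guard goes to cell block B with the cat.  [cell block A: the corn | cell block B: the cabbage, the cat, the ferret, the hen, the wolf]
12. Guard goes back to cell block A alone.  [cell block A: the corn | cell block B: the cabbage, the cat, the ferret, the hen, the wolf]
13. Guard goes to cell block B with the corn.  [cell block A: — | cell block B: the cabbage, the cat, the corn, the ferret, the hen, the wolf]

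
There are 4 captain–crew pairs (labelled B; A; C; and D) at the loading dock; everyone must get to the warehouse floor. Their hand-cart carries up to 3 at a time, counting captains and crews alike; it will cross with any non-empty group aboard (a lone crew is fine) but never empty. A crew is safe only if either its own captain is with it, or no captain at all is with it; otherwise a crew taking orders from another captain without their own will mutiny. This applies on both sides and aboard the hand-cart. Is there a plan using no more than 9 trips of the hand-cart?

Yes — this plan uses 9 crossings (≤ 9):
1. captain B and crew B cross → the warehouse floor.
2. captain B crosses ← the loading dock.
3. captain A, captain B, and crew A cross → the warehouse floor.
4. captain B and crew B cross ← the loading dock.
5. captain B, captain C, and captain D cross → the warehouse floor.
6. crew A crosses ← the loading dock.
7. crew A and crew B cross → the warehouse floor.
8. crew B crosses ← the loading dock.
9. crew B, crew C, and crew D cross → the warehouse floor.

Yes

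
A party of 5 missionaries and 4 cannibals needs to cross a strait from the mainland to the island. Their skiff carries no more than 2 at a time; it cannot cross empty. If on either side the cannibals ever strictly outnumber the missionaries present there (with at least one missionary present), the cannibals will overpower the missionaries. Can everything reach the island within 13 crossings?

Counting alone: each trip to the island takes at most 2 across and each return brings at least 1 back, so after t trips out (and t−1 returns) at most 2t − (t−1) of the 9 are across; that first reaches 9 at t = 8, so at least 15 crossings are needed.
Since 13 < 15, 13 crossings cannot be enough. (The shortest complete plan in fact takes 15:)
1. 2 cannibals → the island.  (the mainland: 5M 2C; the island: 0M 2C)
2. 1 cannibal ← the mainland.  (the mainland: 5M 3C; the island: 0M 1C)
3. 2 cannibals → the island.  (the mainland: 5M 1C; the island: 0M 3C)
4. 1 cannibal ← the mainland.  (the mainland: 5M 2C; the island: 0M 2C)
5. 2 missionaries → the island.  (the mainland: 3M 2C; the island: 2M 2C)
6. 1 cannibal ← the mainland.  (the mainland: 3M 3C; the island: 2M 1C)
7. 1 missionary and 1 cannibal → the island.  (the mainland: 2M 2C; the island: 3M 2C)
8. 1 missionary ← the mainland.  (the mainland: 3M 2C; the island: 2M 2C)
9. 1 missionary and 1 cannibal → the island.  (the mainland: 2M 1C; the island: 3M 3C)
10. 1 cannibal ← the mainland.  (the mainland: 2M 2C; the island: 3M 2C)
11. 1 missionary and 1 cannibal → the island.  (the mainland: 1M 1C; the island: 4M 3C)
12. 1 missionary ← the mainland.  (the mainland: 2M 1C; the island: 3M 3C)
13. 1 missionary and 1 cannibal → the island.  (the mainland: 1M 0C; the island: 4M 4C)
14. 1 cannibal ← the mainland.  (the mainland: 1M 1C; the island: 4M 3C)
15. 1 missionary and 1 cannibal → the island.  (the mainland: 0M 0C; the island: 5M 4C)

No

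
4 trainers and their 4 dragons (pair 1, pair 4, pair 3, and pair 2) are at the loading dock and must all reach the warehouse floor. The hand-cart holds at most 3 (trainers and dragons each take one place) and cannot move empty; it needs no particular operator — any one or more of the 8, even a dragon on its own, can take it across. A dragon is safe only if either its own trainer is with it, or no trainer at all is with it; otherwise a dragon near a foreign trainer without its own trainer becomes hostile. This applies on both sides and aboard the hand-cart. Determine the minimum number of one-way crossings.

9

Counting alone: each trip to the warehouse floor takes at most 3 across and each return brings at least 1 back, so after t trips out (and t−1 returns) at most 3t − (t−1) of the 8 are across; that first reaches 8 at t = 4, so at least 7 crossings are needed.
The safety rule pushes this higher. Following every safe sequence of crossings, the most of the 8 that can be at the warehouse floor as the hand-cart arrives there on crossing 7 is 7 — never all 8.
So no plan with fewer than 9 crossings exists, and this one achieves 9:
1. dragon 1 and trainer 1 cross → the warehouse floor.
2. trainer 1 crosses ← the loading dock.
3. dragon 4, trainer 1, and trainer 4 cross → the warehouse floor.
4. dragon 1 and trainer 1 cross ← the loading dock.
5. trainer 1, trainer 2, and trainer 3 cross → the warehouse floor.
6. dragon 4 crosses ← the loading dock.
7. dragon 1 and dragon 4 cross → the warehouse floor.
8. dragon 1 crosses ← the loading dock.
9. dragon 1, dragon 2, and dragon 3 cross → the warehouse floor.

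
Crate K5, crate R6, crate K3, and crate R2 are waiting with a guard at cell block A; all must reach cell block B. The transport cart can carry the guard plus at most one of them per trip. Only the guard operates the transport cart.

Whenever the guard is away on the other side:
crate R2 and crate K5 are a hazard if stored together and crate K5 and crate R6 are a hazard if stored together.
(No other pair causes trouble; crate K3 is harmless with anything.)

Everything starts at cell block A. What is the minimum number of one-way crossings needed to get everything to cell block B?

9

Counting alone: the guard can take at most 1 across per trip to cell block B, so moving all 4 needs at least 4 loaded trips out, with a return between consecutive ones — at least 7 crossings.
The safety rule pushes this higher. Following every safe sequence of crossings, the most of the 4 that can be at cell block B as the transport cart arrives there on crossing 7 is 3 — never all 4.
So no plan with fewer than 9 crossings exists, and this one achieves 9:
1. Guard goes to cell block B with crate K5.  [cell block A: crate K3, crate R2, crate R6 | cell block B: crate K5]
2. Guard goes back to cell block A alone.  [cell block A: crate K3, crate R2, crate R6 | cell block B: crate K5]
3. Guard goes to cell block B with crate R6.  [cell block A: crate K3, crate R2 | cell block B: crate K5, crate R6]
4. Guard goes back to cell block A with crate K5.  [cell block A: crate K3, crate K5, crate R2 | cell block B: crate R6]
5. Guard goes to cell block B with crate R2.  [cell block A: crate K3, crate K5 | cell block B: crate R2, crate R6]
6. Guard goes back to cell block A alone.  [cell block A: crate K3, crate K5 | cell block B: crate R2, crate R6]
7. Guard goes to cell block B with crate K3.  [cell block A: crate K5 | cell block B: crate K3, crate R2, crate R6]
8. Guard goes back to cell block A alone.  [cell block A: crate K5 | cell block B: crate K3, crate R2, crate R6]
9. Guard goes to cell block B with crate K5.  [cell block A: — | cell block B: crate K3, crate K5, crate R2, crate R6]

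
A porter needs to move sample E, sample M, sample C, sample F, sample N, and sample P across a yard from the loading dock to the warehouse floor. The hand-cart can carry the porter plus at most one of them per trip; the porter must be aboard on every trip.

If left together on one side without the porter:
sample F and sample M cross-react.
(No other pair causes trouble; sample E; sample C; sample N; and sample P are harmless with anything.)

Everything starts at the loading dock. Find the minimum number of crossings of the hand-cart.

Counting alone: the porter can take at most 1 across per trip to the warehouse floor, so moving all 6 needs at least 6 loaded trips out, with a return between consecutive ones — at least 11 crossings.
The plan below uses exactly 11 crossings, so it is optimal:
1. Porter goes to the warehouse floor with sample M.
2. Porter goes back to the loading dock alone.
3. Porter goes to the warehouse floor with sample E.
4. Porter goes back to the loading dock alone.
5. Porter goes to the warehouse floor with sample C.
6. Porter goes back to the loading dock alone.
7. Porter goes to the warehouse floor with sample N.
8. Porter goes back to the loading dock alone.
9. Porter goes to the warehouse floor with sample P.
10. Porter goes back to the loading dock alone.
11. Porter goes to the warehouse floor with sample F.

11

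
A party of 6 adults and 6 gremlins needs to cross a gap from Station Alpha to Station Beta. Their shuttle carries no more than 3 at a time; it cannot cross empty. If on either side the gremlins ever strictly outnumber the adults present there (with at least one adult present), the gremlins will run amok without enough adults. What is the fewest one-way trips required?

Following every safe sequence of crossings from the start, the most of the 12 that can be at Station Beta as the shuttle arrives there on crossings 1, 3, 5 is 3, 5, 6 respectively; the best ever achieved is 6 of 12.
From crossing 7 on, no configuration arises that was not already reachable earlier: only 17 distinct safe configurations (who is on which side, and where the shuttle is) can ever be reached, none of them has everyone across, and every continuation just revisits them. They are: 0 adults + 0 gremlins across (shuttle back at the start); 0 adults + 1 gremlin across (shuttle there); 0 adults + 1 gremlin across (shuttle back at the start); 0 adults + 2 gremlins across (shuttle there); 0 adults + 2 gremlins across (shuttle back at the start); 0 adults + 3 gremlins across (shuttle there); 0 adults + 3 gremlins across (shuttle back at the start); 0 adults + 4 gremlins across (shuttle there); 0 adults + 4 gremlins across (shuttle back at the start); 0 adults + 5 gremlins across (shuttle there); 0 adults + 5 gremlins across (shuttle back at the start); 0 adults + 6 gremlins across (shuttle there); 1 adult + 1 gremlin across (shuttle there); 1 adult + 1 gremlin across (shuttle back at the start); 2 adults + 2 gremlins across (shuttle there); 2 adults + 2 gremlins across (shuttle back at the start); 3 adults + 3 gremlins across (shuttle there). So no valid plan exists.

impossible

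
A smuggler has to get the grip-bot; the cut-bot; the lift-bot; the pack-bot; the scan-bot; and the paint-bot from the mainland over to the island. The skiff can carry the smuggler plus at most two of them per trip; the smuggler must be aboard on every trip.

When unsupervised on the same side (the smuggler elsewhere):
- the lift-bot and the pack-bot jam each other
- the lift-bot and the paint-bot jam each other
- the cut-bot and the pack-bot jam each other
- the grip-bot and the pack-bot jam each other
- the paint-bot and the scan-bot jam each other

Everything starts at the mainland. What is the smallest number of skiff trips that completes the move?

7

Counting alone: the smuggler can take at most 2 across per trip to the island, so moving all 6 needs at least 3 loaded trips out, with a return between consecutive ones — at least 5 crossings.
The safety rule pushes this higher. Following every safe sequence of crossings, the most of the 6 that can be at the island as the skiff arrives there on crossing 5 is 5 — never all 6.
So no plan with fewer than 7 crossings exists, and this one achieves 7:
1. Smuggler goes to the island with the pack-bot and the paint-bot.
2. Smuggler goes back to the mainland alone.
3. Smuggler goes to the island with the cut-bot and the grip-bot.
4. Smuggler goes back to the mainland with the pack-bot.
5. Smuggler goes to the island with the lift-bot and the scan-bot.
6. Smuggler goes back to the mainland with the paint-bot.
7. Smuggler goes to the island with the pack-bot and the paint-bot.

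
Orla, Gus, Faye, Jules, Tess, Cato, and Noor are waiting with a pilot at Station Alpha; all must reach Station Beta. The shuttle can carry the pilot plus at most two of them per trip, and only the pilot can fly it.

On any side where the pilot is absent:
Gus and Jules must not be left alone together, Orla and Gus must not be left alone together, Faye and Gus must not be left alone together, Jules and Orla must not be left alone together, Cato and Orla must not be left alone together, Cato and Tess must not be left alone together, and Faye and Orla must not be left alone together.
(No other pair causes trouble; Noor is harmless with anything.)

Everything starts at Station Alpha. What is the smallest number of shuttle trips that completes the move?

Whatever the first load, the items left behind include a forbidden pair without the pilot. No opening move is safe, so no plan exists.

impossible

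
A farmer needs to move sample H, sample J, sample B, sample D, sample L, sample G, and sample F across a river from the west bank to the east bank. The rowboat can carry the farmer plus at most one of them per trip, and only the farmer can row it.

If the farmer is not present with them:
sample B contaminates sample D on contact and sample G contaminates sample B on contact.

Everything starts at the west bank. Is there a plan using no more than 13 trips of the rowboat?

Counting alone: the farmer can take at most 1 across per trip to the east bank, so moving all 7 needs at least 7 loaded trips out, with a return between consecutive ones — at least 13 crossings.
The safety rule pushes this higher. Following every safe sequence of crossings, the most of the 7 that can be at the east bank as the rowboat arrives there on crossing 13 is 6 — never all 7.
So the move cannot be finished within 13 crossings. (The shortest complete plan takes 15:)
1. Farmer goes to the east bank with sample B.  [the west bank: sample D, sample F, sample G, sample H, sample J, sample L | the east bank: sample B]
2. Farmer goes back to the west bank alone.  [the west bank: sample D, sample F, sample G, sample H, sample J, sample L | the east bank: sample B]
3. Farmer goes to the east bank with sample H.  [the west bank: sample D, sample F, sample G, sample J, sample L | the east bank: sample B, sample H]
4. Farmer goes back to the west bank alone.  [the west bank: sample D, sample F, sample G, sample J, sample L | the east bank: sample B, sample H]
5. Farmer goes to the east bank with sample J.  [the west bank: sample D, sample F, sample G, sample L | the east bank: sample B, sample H, sample J]
6. Farmer goes back to the west bank alone.  [the west bank: sample D, sample F, sample G, sample L | the east bank: sample B, sample H, sample J]
7. Farmer goes to the east bank with sample D.  [the west bank: sample F, sample G, sample L | the east bank: sample B, sample D, sample H, sample J]
8. Farmer goes back to the west bank with sample B.  [the west bank: sample B, sample F, sample G, sample L | the east bank: sample D, sample H, sample J]
9. Farmer goes to the east bank with sample G.  [the west bank: sample B, sample F, sample L | the east bank: sample D, sample G, sample H, sample J]
10. Farmer goes back to the west bank alone.  [the west bank: sample B, sample F, sample L | the east bank: sample D, sample G, sample H, sample J]
11. Farmer goes to the east bank with sample L.  [the west bank: sample B, sample F | the east bank: sample D, sample G, sample H, sample J, sample L]
12. Farmer goes back to the west bank alone.  [the west bank: sample B, sample F | the east bank: sample D, sample G, sample H, sample J, sample L]
13. Farmer goes to the east bank with sample F.  [the west bank: sample B | the east bank: sample D, sample F, sample G, sample H, sample J, sample L]
14. Farmer goes back to the west bank alone.  [the west bank: sample B | the east bank: sample D, sample F, sample G, sample H, sample J, sample L]
15. Farmer goes to the east bank with sample B.  [the west bank: — | the east bank: sample B, sample D, sample F, sample G, sample H, sample J, sample L]

No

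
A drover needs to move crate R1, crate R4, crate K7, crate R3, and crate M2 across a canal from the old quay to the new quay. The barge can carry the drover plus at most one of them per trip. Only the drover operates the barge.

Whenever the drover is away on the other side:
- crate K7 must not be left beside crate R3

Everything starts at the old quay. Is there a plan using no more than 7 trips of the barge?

Counting alone: the drover can take at most 1 across per trip to the new quay, so moving all 5 needs at least 5 loaded trips out, with a return between consecutive ones — at least 9 crossings.
Since 7 < 9, 7 crossings cannot be enough. (The shortest complete plan in fact takes 9:)
1. Drover goes to the new quay with crate K7.  [the old quay: crate M2, crate R1, crate R3, crate R4 | the new quay: crate K7]
2. Drover goes back to the old quay alone.  [the old quay: crate M2, crate R1, crate R3, crate R4 | the new quay: crate K7]
3. Drover goes to the new quay with crate R1.  [the old quay: crate M2, crate R3, crate R4 | the new quay: crate K7, crate R1]
4. Drover goes back to the old quay alone.  [the old quay: crate M2, crate R3, crate R4 | the new quay: crate K7, crate R1]
5. Drover goes to the new quay with crate R4.  [the old quay: crate M2, crate R3 | the new quay: crate K7, crate R1, crate R4]
6. Drover goes back to the old quay alone.  [the old quay: crate M2, crate R3 | the new quay: crate K7, crate R1, crate R4]
7. Drover goes to the new quay with crate M2.  [the old quay: crate R3 | the new quay: crate K7, crate M2, crate R1, crate R4]
8. Drover goes back to the old quay alone.  [the old quay: crate R3 | the new quay: crate K7, crate M2, crate R1, crate R4]
9. Drover goes to the new quay with crate R3.  [the old quay: — | the new quay: crate K7, crate M2, crate R1, crate R3, crate R4]

No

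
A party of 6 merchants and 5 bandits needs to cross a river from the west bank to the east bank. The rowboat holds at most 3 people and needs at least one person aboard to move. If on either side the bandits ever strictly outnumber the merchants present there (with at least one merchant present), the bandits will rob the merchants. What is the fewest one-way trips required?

Counting alone: each trip to the east bank takes at most 3 across and each return brings at least 1 back, so after t trips out (and t−1 returns) at most 3t − (t−1) of the 11 are across; that first reaches 11 at t = 5, so at least 9 crossings are needed.
The plan below uses exactly 9 crossings, so it is optimal:
1. 3 bandits → the east bank.  (the west bank: 6M 2B; the east bank: 0M 3B)
2. 1 bandit ← the west bank.  (the west bank: 6M 3B; the east bank: 0M 2B)
3. 3 merchants → the east bank.  (the west bank: 3M 3B; the east bank: 3M 2B)
4. 1 merchant ← the west bank.  (the west bank: 4M 3B; the east bank: 2M 2B)
5. 2 merchants and 1 bandit → the east bank.  (the west bank: 2M 2B; the east bank: 4M 3B)
6. 1 merchant ← the west bank.  (the west bank: 3M 2B; the east bank: 3M 3B)
7. 2 merchants and 1 bandit → the east bank.  (the west bank: 1M 1B; the east bank: 5M 4B)
8. 1 merchant ← the west bank.  (the west bank: 2M 1B; the east bank: 4M 4B)
9. 2 merchants and 1 bandit → the east bank.  (the west bank: 0M 0B; the east bank: 6M 5B)

9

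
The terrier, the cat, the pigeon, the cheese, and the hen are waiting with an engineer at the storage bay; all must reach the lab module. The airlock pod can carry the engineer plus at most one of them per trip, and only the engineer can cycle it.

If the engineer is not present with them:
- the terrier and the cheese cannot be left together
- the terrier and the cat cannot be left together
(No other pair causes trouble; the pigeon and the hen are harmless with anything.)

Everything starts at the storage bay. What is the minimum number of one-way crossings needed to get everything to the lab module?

Counting alone: the engineer can take at most 1 across per trip to the lab module, so moving all 5 needs at least 5 loaded trips out, with a return between consecutive ones — at least 9 crossings.
The safety rule pushes this higher. Following every safe sequence of crossings, the most of the 5 that can be at the lab module as the airlock pod arrives there on crossing 9 is 4 — never all 5.
So no plan with fewer than 11 crossings exists, and this one achieves 11:
1. Engineer goes to the lab module with the terrier.
2. Engineer goes back to the storage bay alone.
3. Engineer goes to the lab module with the cat.
4. Engineer goes back to the storage bay with the terrier.
5. Engineer goes to the lab module with the cheese.
6. Engineer goes back to the storage bay alone.
7. Engineer goes to the lab module with the pigeon.
8. Engineer goes back to the storage bay alone.
9. Engineer goes to the lab module with the hen.
10. Engineer goes back to the storage bay alone.
11. Engineer goes to the lab module with the terrier.

11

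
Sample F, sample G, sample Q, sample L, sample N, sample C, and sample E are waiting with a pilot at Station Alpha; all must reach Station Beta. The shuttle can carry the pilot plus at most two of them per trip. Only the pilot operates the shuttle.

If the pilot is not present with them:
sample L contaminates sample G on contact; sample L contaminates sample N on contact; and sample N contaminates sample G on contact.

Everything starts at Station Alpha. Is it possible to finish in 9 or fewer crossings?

No

Counting alone: the pilot can take at most 2 across per trip to Station Beta, so moving all 7 needs at least 4 loaded trips out, with a return between consecutive ones — at least 7 crossings.
The safety rule pushes this higher. Following every safe sequence of crossings, the most of the 7 that can be at Station Beta as the shuttle arrives there on crossings 7, 9 is 5, 6 respectively — never all 7.
So the move cannot be finished within 9 crossings. (The shortest complete plan takes 11:)
1. Pilot goes to Station Beta with sample G and sample L.
2. Pilot goes back to Station Alpha with sample G.
3. Pilot goes to Station Beta with sample F and sample G.
4. Pilot goes back to Station Alpha with sample G.
5. Pilot goes to Station Beta with sample G and sample Q.
6. Pilot goes back to Station Alpha with sample G.
7. Pilot goes to Station Beta with sample C and sample G.
8. Pilot goes back to Station Alpha with sample G.
9. Pilot goes to Station Beta with sample E and sample G.
10. Pilot goes back to Station Alpha with sample G.
11. Pilot goes to Station Beta with sample G and sample N.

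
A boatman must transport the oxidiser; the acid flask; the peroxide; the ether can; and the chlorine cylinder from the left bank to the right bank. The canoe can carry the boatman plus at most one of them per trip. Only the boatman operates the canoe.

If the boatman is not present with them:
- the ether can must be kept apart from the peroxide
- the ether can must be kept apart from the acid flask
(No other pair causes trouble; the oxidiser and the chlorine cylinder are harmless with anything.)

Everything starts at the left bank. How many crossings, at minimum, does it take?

11

Counting alone: the boatman can take at most 1 across per trip to the right bank, so moving all 5 needs at least 5 loaded trips out, with a return between consecutive ones — at least 9 crossings.
The safety rule pushes this higher. Following every safe sequence of crossings, the most of the 5 that can be at the right bank as the canoe arrives there on crossing 9 is 4 — never all 5.
So no plan with fewer than 11 crossings exists, and this one achieves 11:
1. Boatman goes to the right bank with the ether can.  [the left bank: the acid flask, the chlorine cylinder, the oxidiser, the peroxide | the right bank: the ether can]
2. Boatman goes back to the left bank alone.  [the left bank: the acid flask, the chlorine cylinder, the oxidiser, the peroxide | the right bank: the ether can]
3. Boatman goes to the right bank with the oxidiser.  [the left bank: the acid flask, the chlorine cylinder, the peroxide | the right bank: the ether can, the oxidiser]
4. Boatman goes back to the left bank alone.  [the left bank: the acid flask, the chlorine cylinder, the peroxide | the right bank: the ether can, the oxidiser]
5. Boatman goes to the right bank with the acid flask.  [the left bank: the chlorine cylinder, the peroxide | the right bank: the acid flask, the ether can, the oxidiser]
6. Boatman goes back to the left bank with the ether can.  [the left bank: the chlorine cylinder, the ether can, the peroxide | the right bank: the acid flask, the oxidiser]
7. Boatman goes to the right bank with the peroxide.  [the left bank: the chlorine cylinder, the ether can | the right bank: the acid flask, the oxidiser, the peroxide]
8. Boatman goes back to the left bank alone.  [the left bank: the chlorine cylinder, the ether can | the right bank: the acid flask, the oxidiser, the peroxide]
9. Boatman goes to the right bank with the chlorine cylinder.  [the left bank: the ether can | the right bank: the acid flask, the chlorine cylinder, the oxidiser, the peroxide]
10. Boatman goes back to the left bank alone.  [the left bank: the ether can | the right bank: the acid flask, the chlorine cylinder, the oxidiser, the peroxide]
11. Boatman goes to the right bank with the ether can.  [the left bank: — | the right bank: the acid flask, the chlorine cylinder, the ether can, the oxidiser, the peroxide]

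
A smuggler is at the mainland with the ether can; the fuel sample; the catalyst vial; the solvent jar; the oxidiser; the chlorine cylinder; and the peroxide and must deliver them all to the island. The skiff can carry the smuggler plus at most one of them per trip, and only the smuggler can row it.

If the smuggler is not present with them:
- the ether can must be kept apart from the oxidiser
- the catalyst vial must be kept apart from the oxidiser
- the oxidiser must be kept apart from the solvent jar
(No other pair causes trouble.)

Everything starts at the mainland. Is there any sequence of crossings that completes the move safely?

No

Following every safe sequence of crossings from the start, the most of the 7 that can be at the island as the skiff arrives there on crossings 1, 3, 5, 7, 9 is 1, 2, 3, 4, 5 respectively; the best ever achieved is 5 of 7.
From crossing 11 on, no configuration arises that was not already reachable earlier: only 72 distinct safe configurations (who is on which side, and where the skiff is) can ever be reached, none of them has everyone across, and every continuation just revisits them. So no valid plan exists.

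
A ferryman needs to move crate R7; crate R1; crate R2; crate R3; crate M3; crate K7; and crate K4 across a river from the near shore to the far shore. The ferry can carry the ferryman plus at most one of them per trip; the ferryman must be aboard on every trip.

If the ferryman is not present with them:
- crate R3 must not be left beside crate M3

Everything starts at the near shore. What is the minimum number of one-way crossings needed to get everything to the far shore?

13

Counting alone: the ferryman can take at most 1 across per trip to the far shore, so moving all 7 needs at least 7 loaded trips out, with a return between consecutive ones — at least 13 crossings.
The plan below uses exactly 13 crossings, so it is optimal:
1. Ferryman goes to the far shore with crate R3.  [the near shore: crate K4, crate K7, crate M3, crate R1, crate R2, crate R7 | the far shore: crate R3]
2. Ferryman goes back to the near shore alone.  [the near shore: crate K4, crate K7, crate M3, crate R1, crate R2, crate R7 | the far shore: crate R3]
3. Ferryman goes to the far shore with crate R7.  [the near shore: crate K4, crate K7, crate M3, crate R1, crate R2 | the far shore: crate R3, crate R7]
4. Ferryman goes back to the near shore alone.  [the near shore: crate K4, crate K7, crate M3, crate R1, crate R2 | the far shore: crate R3, crate R7]
5. Ferryman goes to the far shore with crate R1.  [the near shore: crate K4, crate K7, crate M3, crate R2 | the far shore: crate R1, crate R3, crate R7]
6. Ferryman goes back to the near shore alone.  [the near shore: crate K4, crate K7, crate M3, crate R2 | the far shore: crate R1, crate R3, crate R7]
7. Ferryman goes to the far shore with crate R2.  [the near shore: crate K4, crate K7, crate M3 | the far shore: crate R1, crate R2, crate R3, crate R7]
8. Ferryman goes back to the near shore alone.  [the near shore: crate K4, crate K7, crate M3 | the far shore: crate R1, crate R2, crate R3, crate R7]
9. Ferryman goes to the far shore with crate K7.  [the near shore: crate K4, crate M3 | the far shore: crate K7, crate R1, crate R2, crate R3, crate R7]
10. Ferryman goes back to the near shore alone.  [the near shore: crate K4, crate M3 | the far shore: crate K7, crate R1, crate R2, crate R3, crate R7]
11. Ferryman goes to the far shore with crate K4.  [the near shore: crate M3 | the far shore: crate K4, crate K7, crate R1, crate R2, crate R3, crate R7]
12. Ferryman goes back to the near shore alone.  [the near shore: crate M3 | the far shore: crate K4, crate K7, crate R1, crate R2, crate R3, crate R7]
13. Ferryman goes to the far shore with crate M3.  [the near shore: — | the far shore: crate K4, crate K7, crate M3, crate R1, crate R2, crate R3, crate R7]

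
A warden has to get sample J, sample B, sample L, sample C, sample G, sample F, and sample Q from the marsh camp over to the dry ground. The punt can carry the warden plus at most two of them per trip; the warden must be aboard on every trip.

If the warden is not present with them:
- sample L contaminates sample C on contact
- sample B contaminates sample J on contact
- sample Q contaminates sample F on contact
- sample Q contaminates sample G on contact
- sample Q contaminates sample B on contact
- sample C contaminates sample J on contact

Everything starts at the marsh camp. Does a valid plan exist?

No

Whatever the first load, the items left behind include a forbidden pair without the warden. No opening move is safe, so no plan exists.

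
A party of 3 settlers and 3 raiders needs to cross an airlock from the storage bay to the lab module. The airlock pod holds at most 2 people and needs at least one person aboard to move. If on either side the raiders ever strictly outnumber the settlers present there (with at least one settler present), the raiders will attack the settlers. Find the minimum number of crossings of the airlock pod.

Counting alone: each trip to the lab module takes at most 2 across and each return brings at least 1 back, so after t trips out (and t−1 returns) at most 2t − (t−1) of the 6 are across; that first reaches 6 at t = 5, so at least 9 crossings are needed.
The safety rule pushes this higher. Following every safe sequence of crossings, the most of the 6 that can be at the lab module as the airlock pod arrives there on crossing 9 is 5 — never all 6.
So no plan with fewer than 11 crossings exists, and this one achieves 11:
1. 2 raiders → the lab module.  (the storage bay: 3S 1R; the lab module: 0S 2R)
2. 1 raider ← the storage bay.  (the storage bay: 3S 2R; the lab module: 0S 1R)
3. 2 raiders → the lab module.  (the storage bay: 3S 0R; the lab module: 0S 3R)
4. 1 raider ← the storage bay.  (the storage bay: 3S 1R; the lab module: 0S 2R)
5. 2 settlers → the lab module.  (the storage bay: 1S 1R; the lab module: 2S 2R)
6. 1 settler and 1 raider ← the storage bay.  (the storage bay: 2S 2R; the lab module: 1S 1R)
7. 2 settlers → the lab module.  (the storage bay: 0S 2R; the lab module: 3S 1R)
8. 1 raider ← the storage bay.  (the storage bay: 0S 3R; the lab module: 3S 0R)
9. 2 raiders → the lab module.  (the storage bay: 0S 1R; the lab module: 3S 2R)
10. 1 raider ← the storage bay.  (the storage bay: 0S 2R; the lab module: 3S 1R)
11. 2 raiders → the lab module.  (the storage bay: 0S 0R; the lab module: 3S 3R)

11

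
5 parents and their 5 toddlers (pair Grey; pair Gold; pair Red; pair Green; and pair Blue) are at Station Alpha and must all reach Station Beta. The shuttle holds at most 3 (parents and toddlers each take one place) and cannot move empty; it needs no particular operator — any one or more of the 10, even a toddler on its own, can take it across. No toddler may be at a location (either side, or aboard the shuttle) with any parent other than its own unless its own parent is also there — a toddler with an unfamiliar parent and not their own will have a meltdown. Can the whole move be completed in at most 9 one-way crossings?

No

Counting alone: each trip to Station Beta takes at most 3 across and each return brings at least 1 back, so after t trips out (and t−1 returns) at most 3t − (t−1) of the 10 are across; that first reaches 10 at t = 5, so at least 9 crossings are needed.
The safety rule pushes this higher. Following every safe sequence of crossings, the most of the 10 that can be at Station Beta as the shuttle arrives there on crossing 9 is 9 — never all 10.
So the move cannot be finished within 9 crossings. (The shortest complete plan takes 11:)
1. parent Grey and toddler Grey cross → Station Beta.
2. parent Grey crosses ← Station Alpha.
3. toddler Gold, toddler Green, and toddler Red cross → Station Beta.
4. toddler Grey crosses ← Station Alpha.
5. parent Gold, parent Green, and parent Red cross → Station Beta.
6. parent Gold and toddler Gold cross ← Station Alpha.
7. parent Blue, parent Gold, and parent Grey cross → Station Beta.
8. toddler Red crosses ← Station Alpha.
9. toddler Gold and toddler Grey cross → Station Beta.
10. toddler Grey crosses ← Station Alpha.
11. toddler Blue, toddler Grey, and toddler Red cross → Station Beta.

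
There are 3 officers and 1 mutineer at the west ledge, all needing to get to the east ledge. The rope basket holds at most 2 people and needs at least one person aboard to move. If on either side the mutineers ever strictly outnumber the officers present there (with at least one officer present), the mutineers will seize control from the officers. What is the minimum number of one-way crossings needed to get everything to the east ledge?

5

Counting alone: each trip to the east ledge takes at most 2 across and each return brings at least 1 back, so after t trips out (and t−1 returns) at most 2t − (t−1) of the 4 are across; that first reaches 4 at t = 3, so at least 5 crossings are needed.
The plan below uses exactly 5 crossings, so it is optimal:
1. 1 officer and 1 mutineer → the east ledge.  (the west ledge: 2O 0M; the east ledge: 1O 1M)
2. 1 mutineer ← the west ledge.  (the west ledge: 2O 1M; the east ledge: 1O 0M)
3. 1 officer and 1 mutineer → the east ledge.  (the west ledge: 1O 0M; the east ledge: 2O 1M)
4. 1 mutineer ← the west ledge.  (the west ledge: 1O 1M; the east ledge: 2O 0M)
5. 1 officer and 1 mutineer → the east ledge.  (the west ledge: 0O 0M; the east ledge: 3O 1M)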